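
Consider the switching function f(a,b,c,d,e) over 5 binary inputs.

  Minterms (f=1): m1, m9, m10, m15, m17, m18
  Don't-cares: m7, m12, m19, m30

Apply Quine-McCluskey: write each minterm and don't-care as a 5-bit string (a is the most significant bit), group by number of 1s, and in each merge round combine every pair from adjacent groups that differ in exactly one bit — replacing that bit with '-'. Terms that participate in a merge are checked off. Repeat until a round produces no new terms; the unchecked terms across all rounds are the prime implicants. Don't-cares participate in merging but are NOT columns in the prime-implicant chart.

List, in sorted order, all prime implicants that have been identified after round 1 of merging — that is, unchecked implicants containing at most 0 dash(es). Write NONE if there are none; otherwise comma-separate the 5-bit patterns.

size-2^0 implicants → 00001(✓)  00111(✓)  01001(✓)  01010  01100  01111(✓)  10001(✓)  10010(✓)  10011(✓)  11110
size-2^1 implicants → -0001  0-001  0-111  100-1  1001-
Unchecked terms (primes): -0001, 0-001, 0-111, 01010, 01100, 100-1, 1001-, 11110

01010, 01100, 11110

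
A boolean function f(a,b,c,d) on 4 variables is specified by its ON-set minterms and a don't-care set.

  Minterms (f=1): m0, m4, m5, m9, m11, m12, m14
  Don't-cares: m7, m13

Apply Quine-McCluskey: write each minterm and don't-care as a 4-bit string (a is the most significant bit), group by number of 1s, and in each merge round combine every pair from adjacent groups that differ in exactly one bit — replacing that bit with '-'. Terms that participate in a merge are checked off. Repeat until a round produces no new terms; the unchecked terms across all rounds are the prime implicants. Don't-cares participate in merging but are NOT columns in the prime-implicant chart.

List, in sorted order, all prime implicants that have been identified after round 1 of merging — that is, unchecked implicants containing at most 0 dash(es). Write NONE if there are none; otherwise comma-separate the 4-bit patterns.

NONE

size-2^0 implicants → 0000(✓)  0100(✓)  0101(✓)  0111(✓)  1001(✓)  1011(✓)  1100(✓)  1101(✓)  1110(✓)
size-2^1 implicants → -100(✓)  -101(✓)  0-00  01-1  010-(✓)  1-01  10-1  11-0  110-(✓)
size-2^2 implicants → -10-
Unchecked terms (primes): -10-, 0-00, 01-1, 1-01, 10-1, 11-0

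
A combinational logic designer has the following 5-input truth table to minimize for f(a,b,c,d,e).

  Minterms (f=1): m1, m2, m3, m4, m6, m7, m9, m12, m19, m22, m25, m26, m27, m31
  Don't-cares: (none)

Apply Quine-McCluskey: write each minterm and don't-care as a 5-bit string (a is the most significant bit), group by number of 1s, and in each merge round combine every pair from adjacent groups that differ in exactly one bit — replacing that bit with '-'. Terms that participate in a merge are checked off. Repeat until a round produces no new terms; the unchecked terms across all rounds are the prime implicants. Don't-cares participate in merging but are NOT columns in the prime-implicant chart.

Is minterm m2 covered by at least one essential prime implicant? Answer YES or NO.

YES

Round 0: 00001✓ 00010✓ 00011✓ 00100✓ 00110✓ 00111✓ 01001✓ 01100✓ 10011✓ 10110✓ 11001✓ 11010✓ 11011✓ 11111✓
Round 1: -0011 -0110 -1001 0-001 0-100 00-10✓ 00-11✓ 000-1 0001-✓ 001-0 0011-✓ 1-011 11-11 110-1 1101-
Round 2: 00-1-
PIs = {-0011, -0110, -1001, 0-001, 0-100, 00-1-, 000-1, 001-0, 1-011, 11-11, 110-1, 1101-}
Coverage chart:
  m1: 0-001,000-1
  m2: 00-1- ←essential
  m3: -0011,00-1-,000-1
  m4: 0-100,001-0
  m6: -0110,00-1-,001-0
  m7: 00-1- ←essential
  m9: -1001,0-001
  m12: 0-100 ←essential
  m19: -0011,1-011
  m22: -0110 ←essential
  m25: -1001,110-1
  m26: 1101- ←essential
  m27: 1-011,11-11,110-1,1101-
  m31: 11-11 ←essential
Essential: -0110, 0-100, 00-1-, 11-11, 1101-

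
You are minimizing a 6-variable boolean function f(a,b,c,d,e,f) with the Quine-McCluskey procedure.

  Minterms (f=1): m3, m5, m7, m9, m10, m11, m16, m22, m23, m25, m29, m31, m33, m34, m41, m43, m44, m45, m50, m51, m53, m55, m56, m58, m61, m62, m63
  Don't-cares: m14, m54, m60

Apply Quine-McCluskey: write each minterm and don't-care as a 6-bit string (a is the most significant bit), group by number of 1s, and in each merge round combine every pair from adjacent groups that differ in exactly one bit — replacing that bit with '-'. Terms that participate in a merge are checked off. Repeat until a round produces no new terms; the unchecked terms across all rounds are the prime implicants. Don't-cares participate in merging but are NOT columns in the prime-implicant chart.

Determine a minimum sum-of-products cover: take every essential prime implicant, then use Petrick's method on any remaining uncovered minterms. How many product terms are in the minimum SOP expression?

14

size-2^0 implicants → 000011(✓)  000101(✓)  000111(✓)  001001(✓)  001010(✓)  001011(✓)  001110(✓)  010000  010110(✓)  010111(✓)  011001(✓)  011101(✓)  011111(✓)  100001(✓)  100010(✓)  101001(✓)  101011(✓)  101100(✓)  101101(✓)  110010(✓)  110011(✓)  110101(✓)  110110(✓)  110111(✓)  111000(✓)  111010(✓)  111100(✓)  111101(✓)  111110(✓)  111111(✓)
size-2^1 implicants → -01001(✓)  -01011(✓)  -10110(✓)  -10111(✓)  -11101(✓)  -11111(✓)  0-0111  0-1001  00-011  000-11  0001-1  001-10  0010-1(✓)  00101-  01-111(✓)  01011-(✓)  011-01  0111-1(✓)  1-0010  1-1100(✓)  1-1101(✓)  10-001  101-01  1010-1(✓)  10110-(✓)  11-010(✓)  11-101(✓)  11-110(✓)  11-111(✓)  110-10(✓)  110-11(✓)  11001-(✓)  1101-1(✓)  11011-(✓)  111-00(✓)  111-10(✓)  1110-0(✓)  1111-0(✓)  1111-1(✓)  11110-(✓)  11111-(✓)
size-2^2 implicants → -010-1  -1-111  -1011-  -111-1  1-110-  11--10  11-1-1  11-11-  110-1-  111--0  1111--
Unchecked terms (primes): -010-1, -1-111, -1011-, -111-1, 0-0111, 0-1001, 00-011, 000-11, 0001-1, 001-10, 00101-, 010000, 011-01, 1-0010, 1-110-, 10-001, 101-01, 11--10, 11-1-1, 11-11-, 110-1-, 111--0, 1111--
Minterm coverage:
  m3 ⊆ 00-011,000-11
  m5 ⊆ 0001-1 [E]
  m7 ⊆ 0-0111,000-11,0001-1
  m9 ⊆ -010-1,0-1001
  m10 ⊆ 001-10,00101-
  m11 ⊆ -010-1,00-011,00101-
  m16 ⊆ 010000 [E]
  m22 ⊆ -1011- [E]
  m23 ⊆ -1-111,-1011-,0-0111
  m25 ⊆ 0-1001,011-01
  m29 ⊆ -111-1,011-01
  m31 ⊆ -1-111,-111-1
  m33 ⊆ 10-001 [E]
  m34 ⊆ 1-0010 [E]
  m41 ⊆ -010-1,10-001,101-01
  m43 ⊆ -010-1 [E]
  m44 ⊆ 1-110- [E]
  m45 ⊆ 1-110-,101-01
  m50 ⊆ 1-0010,11--10,110-1-
  m51 ⊆ 110-1- [E]
  m53 ⊆ 11-1-1 [E]
  m55 ⊆ -1-111,-1011-,11-1-1,11-11-,110-1-
  m56 ⊆ 111--0 [E]
  m58 ⊆ 11--10,111--0
  m61 ⊆ -111-1,1-110-,11-1-1,1111--
  m62 ⊆ 11--10,11-11-,111--0,1111--
  m63 ⊆ -1-111,-111-1,11-1-1,11-11-,1111--
E = {-010-1, -1011-, 0001-1, 010000, 1-0010, 1-110-, 10-001, 11-1-1, 110-1-, 111--0}
Petrick residual → -1-111, 00-011, 001-10, 011-01
Cover = b'cd'f + bdef + bc'de + a'b'd'ef + a'b'c'df + a'b'cef' + a'bc'd'e'f' + a'bce'f + ac'd'ef' + acde' + ab'd'e'f + abdf + abc'e + abcf'  |cover|=14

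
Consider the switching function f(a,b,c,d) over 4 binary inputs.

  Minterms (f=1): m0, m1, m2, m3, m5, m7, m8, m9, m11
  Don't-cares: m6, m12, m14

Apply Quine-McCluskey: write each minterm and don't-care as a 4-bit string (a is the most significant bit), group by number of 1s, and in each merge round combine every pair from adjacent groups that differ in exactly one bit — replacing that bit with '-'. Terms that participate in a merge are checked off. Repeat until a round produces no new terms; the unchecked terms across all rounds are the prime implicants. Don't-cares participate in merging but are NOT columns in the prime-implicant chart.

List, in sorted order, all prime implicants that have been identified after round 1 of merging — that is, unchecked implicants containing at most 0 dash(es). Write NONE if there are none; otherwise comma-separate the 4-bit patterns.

[col 0] 0000*, 0001*, 0010*, 0011*, 0101*, 0110*, 0111*, 1000*, 1001*, 1011*, 1100*, 1110*
[col 1] -000*, -001*, -011*, -110, 0-01*, 0-10*, 0-11*, 00-0*, 00-1*, 000-*, 001-*, 01-1*, 011-*, 1-00, 10-1*, 100-*, 11-0
[col 2] -0-1, -00-, 0--1, 0-1-, 00--
Prime implicants: -0-1, -00-, -110, 0--1, 0-1-, 00--, 1-00, 11-0

NONE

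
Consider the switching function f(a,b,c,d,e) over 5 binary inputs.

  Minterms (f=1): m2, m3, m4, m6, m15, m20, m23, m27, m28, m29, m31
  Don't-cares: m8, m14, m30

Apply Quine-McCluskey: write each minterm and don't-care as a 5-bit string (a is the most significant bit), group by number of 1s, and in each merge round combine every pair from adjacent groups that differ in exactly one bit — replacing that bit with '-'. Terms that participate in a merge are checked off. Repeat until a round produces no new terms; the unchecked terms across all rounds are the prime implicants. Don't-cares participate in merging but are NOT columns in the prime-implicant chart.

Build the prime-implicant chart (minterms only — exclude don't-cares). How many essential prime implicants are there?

[col 0] 00010*, 00011*, 00100*, 00110*, 01000, 01110*, 01111*, 10100*, 10111*, 11011*, 11100*, 11101*, 11110*, 11111*
[col 1] -0100, -1110*, -1111*, 0-110, 00-10, 0001-, 001-0, 0111-*, 1-100, 1-111, 11-11, 111-0*, 111-1*, 1110-*, 1111-*
[col 2] -111-, 111--
Prime implicants: -0100, -111-, 0-110, 00-10, 0001-, 001-0, 01000, 1-100, 1-111, 11-11, 111--
PI chart (minterm → PIs covering it):
  2 | 00-10,0001-
  3 | 0001-  (sole → essential)
  4 | -0100,001-0
  6 | 0-110,00-10,001-0
  15 | -111-  (sole → essential)
  20 | -0100,1-100
  23 | 1-111  (sole → essential)
  27 | 11-11  (sole → essential)
  28 | 1-100,111--
  29 | 111--  (sole → essential)
  31 | -111-,1-111,11-11,111--
Essential prime implicants: -111-, 0001-, 1-111, 11-11, 111--

5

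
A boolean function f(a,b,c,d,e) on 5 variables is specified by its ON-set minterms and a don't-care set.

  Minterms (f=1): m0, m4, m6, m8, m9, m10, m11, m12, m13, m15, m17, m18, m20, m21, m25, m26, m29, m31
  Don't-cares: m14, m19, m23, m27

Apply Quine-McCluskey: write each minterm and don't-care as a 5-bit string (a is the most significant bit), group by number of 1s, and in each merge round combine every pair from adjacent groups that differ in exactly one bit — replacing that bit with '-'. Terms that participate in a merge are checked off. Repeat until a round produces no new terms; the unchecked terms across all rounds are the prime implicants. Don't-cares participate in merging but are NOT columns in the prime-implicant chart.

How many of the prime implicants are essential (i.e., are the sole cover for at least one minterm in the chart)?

4

Round 0: 00000✓ 00100✓ 00110✓ 01000✓ 01001✓ 01010✓ 01011✓ 01100✓ 01101✓ 01110✓ 01111✓ 10001✓ 10010✓ 10011✓ 10100✓ 10101✓ 10111✓ 11001✓ 11010✓ 11011✓ 11101✓ 11111✓
Round 1: -0100 -1001✓ -1010✓ -1011✓ -1101✓ -1111✓ 0-000✓ 0-100✓ 0-110✓ 00-00✓ 001-0✓ 01-00✓ 01-01✓ 01-10✓ 01-11✓ 010-0✓ 010-1✓ 0100-✓ 0101-✓ 011-0✓ 011-1✓ 0110-✓ 0111-✓ 1-001✓ 1-010✓ 1-011✓ 1-101✓ 1-111✓ 10-01✓ 10-11✓ 100-1✓ 1001-✓ 101-1✓ 1010- 11-01✓ 11-11✓ 110-1✓ 1101-✓ 111-1✓
Round 2: -1-01✓ -1-11✓ -10-1✓ -101- -11-1✓ 0--00 0-1-0 01--0✓ 01--1✓ 01-0-✓ 01-1-✓ 010--✓ 011--✓ 1--01✓ 1--11✓ 1-0-1✓ 1-01- 1-1-1✓ 10--1✓ 11--1✓
Round 3: -1--1 01--- 1---1
PIs = {-0100, -1--1, -101-, 0--00, 0-1-0, 01---, 1---1, 1-01-, 1010-}
Coverage chart:
  m0: 0--00 ←essential
  m4: -0100,0--00,0-1-0
  m6: 0-1-0 ←essential
  m8: 0--00,01---
  m9: -1--1,01---
  m10: -101-,01---
  m11: -1--1,-101-,01---
  m12: 0--00,0-1-0,01---
  m13: -1--1,01---
  m15: -1--1,01---
  m17: 1---1 ←essential
  m18: 1-01- ←essential
  m20: -0100,1010-
  m21: 1---1,1010-
  m25: -1--1,1---1
  m26: -101-,1-01-
  m29: -1--1,1---1
  m31: -1--1,1---1
Essential: 0--00, 0-1-0, 1---1, 1-01-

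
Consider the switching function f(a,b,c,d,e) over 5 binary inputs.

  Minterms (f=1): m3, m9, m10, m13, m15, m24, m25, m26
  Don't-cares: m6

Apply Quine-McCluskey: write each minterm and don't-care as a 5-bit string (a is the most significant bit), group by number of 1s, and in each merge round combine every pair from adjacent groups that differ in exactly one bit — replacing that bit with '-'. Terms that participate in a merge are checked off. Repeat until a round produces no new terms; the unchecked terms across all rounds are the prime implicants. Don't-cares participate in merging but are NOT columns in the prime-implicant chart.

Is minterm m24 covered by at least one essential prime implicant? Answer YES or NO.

NO

size-2^0 implicants → 00011  00110  01001(✓)  01010(✓)  01101(✓)  01111(✓)  11000(✓)  11001(✓)  11010(✓)
size-2^1 implicants → -1001  -1010  01-01  011-1  110-0  1100-
Unchecked terms (primes): -1001, -1010, 00011, 00110, 01-01, 011-1, 110-0, 1100-
Minterm coverage:
  m3 ⊆ 00011 [E]
  m9 ⊆ -1001,01-01
  m10 ⊆ -1010 [E]
  m13 ⊆ 01-01,011-1
  m15 ⊆ 011-1 [E]
  m24 ⊆ 110-0,1100-
  m25 ⊆ -1001,1100-
  m26 ⊆ -1010,110-0
E = {-1010, 00011, 011-1}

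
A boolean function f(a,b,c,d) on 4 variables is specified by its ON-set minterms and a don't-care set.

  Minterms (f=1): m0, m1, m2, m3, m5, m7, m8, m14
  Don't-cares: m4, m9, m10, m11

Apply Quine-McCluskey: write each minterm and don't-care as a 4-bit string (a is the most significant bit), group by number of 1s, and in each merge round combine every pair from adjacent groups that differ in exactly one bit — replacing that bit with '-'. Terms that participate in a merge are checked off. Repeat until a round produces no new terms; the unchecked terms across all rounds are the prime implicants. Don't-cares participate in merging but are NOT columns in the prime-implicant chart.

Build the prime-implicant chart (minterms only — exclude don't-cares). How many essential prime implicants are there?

size-2^0 implicants → 0000(✓)  0001(✓)  0010(✓)  0011(✓)  0100(✓)  0101(✓)  0111(✓)  1000(✓)  1001(✓)  1010(✓)  1011(✓)  1110(✓)
size-2^1 implicants → -000(✓)  -001(✓)  -010(✓)  -011(✓)  0-00(✓)  0-01(✓)  0-11(✓)  00-0(✓)  00-1(✓)  000-(✓)  001-(✓)  01-1(✓)  010-(✓)  1-10  10-0(✓)  10-1(✓)  100-(✓)  101-(✓)
size-2^2 implicants → -0-0(✓)  -0-1(✓)  -00-(✓)  -01-(✓)  0--1  0-0-  00--(✓)  10--(✓)
size-2^3 implicants → -0--
Unchecked terms (primes): -0--, 0--1, 0-0-, 1-10
Minterm coverage:
  m0 ⊆ -0--,0-0-
  m1 ⊆ -0--,0--1,0-0-
  m2 ⊆ -0-- [E]
  m3 ⊆ -0--,0--1
  m5 ⊆ 0--1,0-0-
  m7 ⊆ 0--1 [E]
  m8 ⊆ -0-- [E]
  m14 ⊆ 1-10 [E]
E = {-0--, 0--1, 1-10}

3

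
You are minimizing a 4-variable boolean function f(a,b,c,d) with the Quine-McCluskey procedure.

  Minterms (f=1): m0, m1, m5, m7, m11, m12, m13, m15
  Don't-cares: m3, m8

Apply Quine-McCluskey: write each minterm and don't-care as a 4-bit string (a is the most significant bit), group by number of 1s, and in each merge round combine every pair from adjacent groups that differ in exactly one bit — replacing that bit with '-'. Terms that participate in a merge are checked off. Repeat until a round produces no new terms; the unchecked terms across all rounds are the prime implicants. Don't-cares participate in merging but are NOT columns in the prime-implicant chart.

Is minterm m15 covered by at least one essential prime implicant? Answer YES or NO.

YES

size-2^0 implicants → 0000(✓)  0001(✓)  0011(✓)  0101(✓)  0111(✓)  1000(✓)  1011(✓)  1100(✓)  1101(✓)  1111(✓)
size-2^1 implicants → -000  -011(✓)  -101(✓)  -111(✓)  0-01(✓)  0-11(✓)  00-1(✓)  000-  01-1(✓)  1-00  1-11(✓)  11-1(✓)  110-
size-2^2 implicants → --11  -1-1  0--1
Unchecked terms (primes): --11, -000, -1-1, 0--1, 000-, 1-00, 110-
Minterm coverage:
  m0 ⊆ -000,000-
  m1 ⊆ 0--1,000-
  m5 ⊆ -1-1,0--1
  m7 ⊆ --11,-1-1,0--1
  m11 ⊆ --11 [E]
  m12 ⊆ 1-00,110-
  m13 ⊆ -1-1,110-
  m15 ⊆ --11,-1-1
E = {--11}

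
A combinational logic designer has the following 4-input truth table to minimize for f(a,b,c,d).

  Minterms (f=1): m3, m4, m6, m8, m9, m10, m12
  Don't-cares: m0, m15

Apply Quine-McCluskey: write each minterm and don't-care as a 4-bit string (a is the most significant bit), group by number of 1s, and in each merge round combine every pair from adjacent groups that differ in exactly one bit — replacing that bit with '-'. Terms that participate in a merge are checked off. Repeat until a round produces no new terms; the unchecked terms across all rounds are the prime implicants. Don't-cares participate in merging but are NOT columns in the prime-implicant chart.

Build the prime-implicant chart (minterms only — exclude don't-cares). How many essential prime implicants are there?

5

size-2^0 implicants → 0000(✓)  0011  0100(✓)  0110(✓)  1000(✓)  1001(✓)  1010(✓)  1100(✓)  1111
size-2^1 implicants → -000(✓)  -100(✓)  0-00(✓)  01-0  1-00(✓)  10-0  100-
size-2^2 implicants → --00
Unchecked terms (primes): --00, 0011, 01-0, 10-0, 100-, 1111
Minterm coverage:
  m3 ⊆ 0011 [E]
  m4 ⊆ --00,01-0
  m6 ⊆ 01-0 [E]
  m8 ⊆ --00,10-0,100-
  m9 ⊆ 100- [E]
  m10 ⊆ 10-0 [E]
  m12 ⊆ --00 [E]
E = {--00, 0011, 01-0, 10-0, 100-}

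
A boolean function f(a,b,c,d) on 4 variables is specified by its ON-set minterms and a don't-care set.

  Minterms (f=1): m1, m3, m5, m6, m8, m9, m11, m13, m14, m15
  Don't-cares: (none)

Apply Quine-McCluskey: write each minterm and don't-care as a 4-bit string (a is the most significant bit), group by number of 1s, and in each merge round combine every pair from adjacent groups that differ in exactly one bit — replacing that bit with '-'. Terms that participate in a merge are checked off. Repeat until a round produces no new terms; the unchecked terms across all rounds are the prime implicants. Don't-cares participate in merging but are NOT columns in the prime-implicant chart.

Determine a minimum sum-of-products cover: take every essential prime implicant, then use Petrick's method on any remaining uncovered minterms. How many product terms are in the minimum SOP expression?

[col 0] 0001*, 0011*, 0101*, 0110*, 1000*, 1001*, 1011*, 1101*, 1110*, 1111*
[col 1] -001*, -011*, -101*, -110, 0-01*, 00-1*, 1-01*, 1-11*, 10-1*, 100-, 11-1*, 111-
[col 2] --01, -0-1, 1--1
Prime implicants: --01, -0-1, -110, 1--1, 100-, 111-
PI chart (minterm → PIs covering it):
  1 | --01,-0-1
  3 | -0-1  (sole → essential)
  5 | --01  (sole → essential)
  6 | -110  (sole → essential)
  8 | 100-  (sole → essential)
  9 | --01,-0-1,1--1,100-
  11 | -0-1,1--1
  13 | --01,1--1
  14 | -110,111-
  15 | 1--1,111-
Essential prime implicants: --01, -0-1, -110, 100-
Petrick residual → 1--1
Minimum SOP uses 5 PIs: c'd + b'd + bcd' + ad + ab'c'

5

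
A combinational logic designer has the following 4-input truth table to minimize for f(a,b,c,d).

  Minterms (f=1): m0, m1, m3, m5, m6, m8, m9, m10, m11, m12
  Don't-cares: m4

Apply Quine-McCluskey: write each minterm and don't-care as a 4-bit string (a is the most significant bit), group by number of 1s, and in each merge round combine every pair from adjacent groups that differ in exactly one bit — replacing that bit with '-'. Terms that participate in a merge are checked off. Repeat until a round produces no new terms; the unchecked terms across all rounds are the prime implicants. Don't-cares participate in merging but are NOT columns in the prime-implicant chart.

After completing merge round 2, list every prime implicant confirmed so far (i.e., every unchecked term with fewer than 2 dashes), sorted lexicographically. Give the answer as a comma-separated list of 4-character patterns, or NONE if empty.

[col 0] 0000*, 0001*, 0011*, 0100*, 0101*, 0110*, 1000*, 1001*, 1010*, 1011*, 1100*
[col 1] -000*, -001*, -011*, -100*, 0-00*, 0-01*, 00-1*, 000-*, 01-0, 010-*, 1-00*, 10-0*, 10-1*, 100-*, 101-*
[col 2] --00, -0-1, -00-, 0-0-, 10--
Prime implicants: --00, -0-1, -00-, 0-0-, 01-0, 10--

01-0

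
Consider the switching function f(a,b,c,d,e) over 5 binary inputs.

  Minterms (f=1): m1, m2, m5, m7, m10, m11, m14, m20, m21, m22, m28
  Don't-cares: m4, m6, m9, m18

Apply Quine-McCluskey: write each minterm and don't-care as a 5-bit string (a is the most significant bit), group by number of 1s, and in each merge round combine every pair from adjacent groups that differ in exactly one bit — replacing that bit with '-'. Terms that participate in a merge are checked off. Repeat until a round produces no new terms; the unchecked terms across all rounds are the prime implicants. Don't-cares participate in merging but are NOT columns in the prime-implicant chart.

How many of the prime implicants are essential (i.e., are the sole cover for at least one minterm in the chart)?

4

Round 0: 00001✓ 00010✓ 00100✓ 00101✓ 00110✓ 00111✓ 01001✓ 01010✓ 01011✓ 01110✓ 10010✓ 10100✓ 10101✓ 10110✓ 11100✓
Round 1: -0010✓ -0100✓ -0101✓ -0110✓ 0-001 0-010✓ 0-110✓ 00-01 00-10✓ 001-0✓ 001-1✓ 0010-✓ 0011-✓ 01-10✓ 010-1 0101- 1-100 10-10✓ 101-0✓ 1010-✓
Round 2: -0-10 -01-0 -010- 0--10 001--
PIs = {-0-10, -01-0, -010-, 0--10, 0-001, 00-01, 001--, 010-1, 0101-, 1-100}
Coverage chart:
  m1: 0-001,00-01
  m2: -0-10,0--10
  m5: -010-,00-01,001--
  m7: 001-- ←essential
  m10: 0--10,0101-
  m11: 010-1,0101-
  m14: 0--10 ←essential
  m20: -01-0,-010-,1-100
  m21: -010- ←essential
  m22: -0-10,-01-0
  m28: 1-100 ←essential
Essential: -010-, 0--10, 001--, 1-100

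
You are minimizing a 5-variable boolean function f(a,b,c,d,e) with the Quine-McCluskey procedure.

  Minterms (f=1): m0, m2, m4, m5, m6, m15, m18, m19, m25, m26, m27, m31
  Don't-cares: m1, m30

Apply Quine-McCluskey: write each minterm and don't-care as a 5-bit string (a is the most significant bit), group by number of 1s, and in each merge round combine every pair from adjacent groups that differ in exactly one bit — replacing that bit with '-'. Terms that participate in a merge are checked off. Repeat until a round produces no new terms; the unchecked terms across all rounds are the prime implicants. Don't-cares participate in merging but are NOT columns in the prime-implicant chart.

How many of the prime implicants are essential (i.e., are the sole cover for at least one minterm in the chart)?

Round 0: 00000✓ 00001✓ 00010✓ 00100✓ 00101✓ 00110✓ 01111✓ 10010✓ 10011✓ 11001✓ 11010✓ 11011✓ 11110✓ 11111✓
Round 1: -0010 -1111 00-00✓ 00-01✓ 00-10✓ 000-0✓ 0000-✓ 001-0✓ 0010-✓ 1-010✓ 1-011✓ 1001-✓ 11-10✓ 11-11✓ 110-1 1101-✓ 1111-✓
Round 2: 00--0 00-0- 1-01- 11-1-
PIs = {-0010, -1111, 00--0, 00-0-, 1-01-, 11-1-, 110-1}
Coverage chart:
  m0: 00--0,00-0-
  m2: -0010,00--0
  m4: 00--0,00-0-
  m5: 00-0- ←essential
  m6: 00--0 ←essential
  m15: -1111 ←essential
  m18: -0010,1-01-
  m19: 1-01- ←essential
  m25: 110-1 ←essential
  m26: 1-01-,11-1-
  m27: 1-01-,11-1-,110-1
  m31: -1111,11-1-
Essential: -1111, 00--0, 00-0-, 1-01-, 110-1

5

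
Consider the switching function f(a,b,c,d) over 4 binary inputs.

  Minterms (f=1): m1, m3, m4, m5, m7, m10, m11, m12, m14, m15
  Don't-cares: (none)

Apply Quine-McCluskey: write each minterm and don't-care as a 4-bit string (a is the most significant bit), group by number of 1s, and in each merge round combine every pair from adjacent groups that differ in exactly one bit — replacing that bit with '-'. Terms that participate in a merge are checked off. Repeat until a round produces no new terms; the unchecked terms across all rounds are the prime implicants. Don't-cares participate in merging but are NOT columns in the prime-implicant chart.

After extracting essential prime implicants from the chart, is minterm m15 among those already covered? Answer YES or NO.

YES

Round 0: 0001✓ 0011✓ 0100✓ 0101✓ 0111✓ 1010✓ 1011✓ 1100✓ 1110✓ 1111✓
Round 1: -011✓ -100 -111✓ 0-01✓ 0-11✓ 00-1✓ 01-1✓ 010- 1-10✓ 1-11✓ 101-✓ 11-0 111-✓
Round 2: --11 0--1 1-1-
PIs = {--11, -100, 0--1, 010-, 1-1-, 11-0}
Coverage chart:
  m1: 0--1 ←essential
  m3: --11,0--1
  m4: -100,010-
  m5: 0--1,010-
  m7: --11,0--1
  m10: 1-1- ←essential
  m11: --11,1-1-
  m12: -100,11-0
  m14: 1-1-,11-0
  m15: --11,1-1-
Essential: 0--1, 1-1-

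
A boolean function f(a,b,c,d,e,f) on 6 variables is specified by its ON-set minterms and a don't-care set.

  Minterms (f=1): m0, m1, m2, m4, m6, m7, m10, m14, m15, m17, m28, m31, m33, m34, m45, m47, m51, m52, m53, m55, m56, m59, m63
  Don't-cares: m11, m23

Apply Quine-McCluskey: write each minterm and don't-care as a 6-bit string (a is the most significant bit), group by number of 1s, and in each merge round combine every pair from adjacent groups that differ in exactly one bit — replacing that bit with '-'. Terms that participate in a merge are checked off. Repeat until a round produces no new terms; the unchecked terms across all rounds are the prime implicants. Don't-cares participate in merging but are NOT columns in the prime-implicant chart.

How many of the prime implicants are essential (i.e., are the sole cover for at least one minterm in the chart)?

9

Round 0: 000000✓ 000001✓ 000010✓ 000100✓ 000110✓ 000111✓ 001010✓ 001011✓ 001110✓ 001111✓ 010001✓ 010111✓ 011100 011111✓ 100001✓ 100010✓ 101101✓ 101111✓ 110011✓ 110100✓ 110101✓ 110111✓ 111000 111011✓ 111111✓
Round 1: -00001 -00010 -01111✓ -10111✓ -11111✓ 0-0001 0-0111✓ 0-1111✓ 00-010✓ 00-110✓ 00-111✓ 000-00✓ 000-10✓ 0000-0✓ 00000- 0001-0✓ 00011-✓ 001-10✓ 001-11✓ 00101-✓ 00111-✓ 01-111✓ 1-1111✓ 1011-1 11-011✓ 11-111✓ 110-11✓ 1101-1 11010- 111-11✓
Round 2: --1111 -1-111 0--111 00--10 00-11- 000--0 001-1- 11--11
PIs = {--1111, -00001, -00010, -1-111, 0--111, 0-0001, 00--10, 00-11-, 000--0, 00000-, 001-1-, 011100, 1011-1, 11--11, 1101-1, 11010-, 111000}
Coverage chart:
  m0: 000--0,00000-
  m1: -00001,0-0001,00000-
  m2: -00010,00--10,000--0
  m4: 000--0 ←essential
  m6: 00--10,00-11-,000--0
  m7: 0--111,00-11-
  m10: 00--10,001-1-
  m14: 00--10,00-11-,001-1-
  m15: --1111,0--111,00-11-,001-1-
  m17: 0-0001 ←essential
  m28: 011100 ←essential
  m31: --1111,-1-111,0--111
  m33: -00001 ←essential
  m34: -00010 ←essential
  m45: 1011-1 ←essential
  m47: --1111,1011-1
  m51: 11--11 ←essential
  m52: 11010- ←essential
  m53: 1101-1,11010-
  m55: -1-111,11--11,1101-1
  m56: 111000 ←essential
  m59: 11--11 ←essential
  m63: --1111,-1-111,11--11
Essential: -00001, -00010, 0-0001, 000--0, 011100, 1011-1, 11--11, 11010-, 111000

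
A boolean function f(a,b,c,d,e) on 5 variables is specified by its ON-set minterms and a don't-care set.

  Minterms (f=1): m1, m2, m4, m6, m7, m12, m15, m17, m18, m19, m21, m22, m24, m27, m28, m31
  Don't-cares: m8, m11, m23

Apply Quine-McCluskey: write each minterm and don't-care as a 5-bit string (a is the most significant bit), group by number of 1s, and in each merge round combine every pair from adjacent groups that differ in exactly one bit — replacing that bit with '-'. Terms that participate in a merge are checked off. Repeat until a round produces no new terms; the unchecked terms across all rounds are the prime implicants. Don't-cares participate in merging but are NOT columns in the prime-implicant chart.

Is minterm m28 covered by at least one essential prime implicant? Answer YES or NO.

YES

Round 0: 00001✓ 00010✓ 00100✓ 00110✓ 00111✓ 01000✓ 01011✓ 01100✓ 01111✓ 10001✓ 10010✓ 10011✓ 10101✓ 10110✓ 10111✓ 11000✓ 11011✓ 11100✓ 11111✓
Round 1: -0001 -0010✓ -0110✓ -0111✓ -1000✓ -1011✓ -1100✓ -1111✓ 0-100 0-111✓ 00-10✓ 001-0 0011-✓ 01-00✓ 01-11✓ 1-011✓ 1-111✓ 10-01✓ 10-10✓ 10-11✓ 100-1✓ 1001-✓ 101-1✓ 1011-✓ 11-00✓ 11-11✓
Round 2: --111 -0-10 -011- -1-00 -1-11 1--11 10--1 10-1-
PIs = {--111, -0-10, -0001, -011-, -1-00, -1-11, 0-100, 001-0, 1--11, 10--1, 10-1-}
Coverage chart:
  m1: -0001 ←essential
  m2: -0-10 ←essential
  m4: 0-100,001-0
  m6: -0-10,-011-,001-0
  m7: --111,-011-
  m12: -1-00,0-100
  m15: --111,-1-11
  m17: -0001,10--1
  m18: -0-10,10-1-
  m19: 1--11,10--1,10-1-
  m21: 10--1 ←essential
  m22: -0-10,-011-,10-1-
  m24: -1-00 ←essential
  m27: -1-11,1--11
  m28: -1-00 ←essential
  m31: --111,-1-11,1--11
Essential: -0-10, -0001, -1-00, 10--1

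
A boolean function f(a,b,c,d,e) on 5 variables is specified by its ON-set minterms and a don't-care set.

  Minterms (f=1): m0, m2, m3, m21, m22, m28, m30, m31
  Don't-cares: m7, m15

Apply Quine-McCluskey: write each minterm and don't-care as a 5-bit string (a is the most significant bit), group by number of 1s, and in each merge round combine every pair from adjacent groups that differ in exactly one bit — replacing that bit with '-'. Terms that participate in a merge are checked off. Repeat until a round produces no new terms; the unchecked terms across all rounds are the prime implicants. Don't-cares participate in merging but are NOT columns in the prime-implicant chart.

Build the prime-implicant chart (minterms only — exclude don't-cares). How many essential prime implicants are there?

size-2^0 implicants → 00000(✓)  00010(✓)  00011(✓)  00111(✓)  01111(✓)  10101  10110(✓)  11100(✓)  11110(✓)  11111(✓)
size-2^1 implicants → -1111  0-111  00-11  000-0  0001-  1-110  111-0  1111-
Unchecked terms (primes): -1111, 0-111, 00-11, 000-0, 0001-, 1-110, 10101, 111-0, 1111-
Minterm coverage:
  m0 ⊆ 000-0 [E]
  m2 ⊆ 000-0,0001-
  m3 ⊆ 00-11,0001-
  m21 ⊆ 10101 [E]
  m22 ⊆ 1-110 [E]
  m28 ⊆ 111-0 [E]
  m30 ⊆ 1-110,111-0,1111-
  m31 ⊆ -1111,1111-
E = {000-0, 1-110, 10101, 111-0}

4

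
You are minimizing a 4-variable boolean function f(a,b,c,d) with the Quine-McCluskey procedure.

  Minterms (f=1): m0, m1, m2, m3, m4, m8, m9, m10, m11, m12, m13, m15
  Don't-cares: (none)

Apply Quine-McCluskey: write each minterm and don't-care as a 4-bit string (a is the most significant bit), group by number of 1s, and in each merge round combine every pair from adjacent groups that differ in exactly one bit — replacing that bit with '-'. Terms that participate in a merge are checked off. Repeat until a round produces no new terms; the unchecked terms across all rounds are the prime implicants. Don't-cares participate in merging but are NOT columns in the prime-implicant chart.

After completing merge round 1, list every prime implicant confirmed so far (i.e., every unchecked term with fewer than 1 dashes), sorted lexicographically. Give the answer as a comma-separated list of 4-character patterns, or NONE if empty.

Round 0: 0000✓ 0001✓ 0010✓ 0011✓ 0100✓ 1000✓ 1001✓ 1010✓ 1011✓ 1100✓ 1101✓ 1111✓
Round 1: -000✓ -001✓ -010✓ -011✓ -100✓ 0-00✓ 00-0✓ 00-1✓ 000-✓ 001-✓ 1-00✓ 1-01✓ 1-11✓ 10-0✓ 10-1✓ 100-✓ 101-✓ 11-1✓ 110-✓
Round 2: --00 -0-0✓ -0-1✓ -00-✓ -01-✓ 00--✓ 1--1 1-0- 10--✓
Round 3: -0--
PIs = {--00, -0--, 1--1, 1-0-}

NONE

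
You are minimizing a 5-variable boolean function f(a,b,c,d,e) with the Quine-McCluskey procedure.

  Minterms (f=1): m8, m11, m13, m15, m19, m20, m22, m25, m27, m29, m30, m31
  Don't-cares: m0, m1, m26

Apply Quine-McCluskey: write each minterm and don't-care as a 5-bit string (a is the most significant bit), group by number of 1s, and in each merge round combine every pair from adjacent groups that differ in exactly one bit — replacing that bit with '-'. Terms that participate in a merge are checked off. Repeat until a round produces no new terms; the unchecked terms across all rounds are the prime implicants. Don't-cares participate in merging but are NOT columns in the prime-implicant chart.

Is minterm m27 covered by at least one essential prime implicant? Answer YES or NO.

Round 0: 00000✓ 00001✓ 01000✓ 01011✓ 01101✓ 01111✓ 10011✓ 10100✓ 10110✓ 11001✓ 11010✓ 11011✓ 11101✓ 11110✓ 11111✓
Round 1: -1011✓ -1101✓ -1111✓ 0-000 0000- 01-11✓ 011-1✓ 1-011 1-110 101-0 11-01✓ 11-10✓ 11-11✓ 110-1✓ 1101-✓ 111-1✓ 1111-✓
Round 2: -1-11 -11-1 11--1 11-1-
PIs = {-1-11, -11-1, 0-000, 0000-, 1-011, 1-110, 101-0, 11--1, 11-1-}
Coverage chart:
  m8: 0-000 ←essential
  m11: -1-11 ←essential
  m13: -11-1 ←essential
  m15: -1-11,-11-1
  m19: 1-011 ←essential
  m20: 101-0 ←essential
  m22: 1-110,101-0
  m25: 11--1 ←essential
  m27: -1-11,1-011,11--1,11-1-
  m29: -11-1,11--1
  m30: 1-110,11-1-
  m31: -1-11,-11-1,11--1,11-1-
Essential: -1-11, -11-1, 0-000, 1-011, 101-0, 11--1

YES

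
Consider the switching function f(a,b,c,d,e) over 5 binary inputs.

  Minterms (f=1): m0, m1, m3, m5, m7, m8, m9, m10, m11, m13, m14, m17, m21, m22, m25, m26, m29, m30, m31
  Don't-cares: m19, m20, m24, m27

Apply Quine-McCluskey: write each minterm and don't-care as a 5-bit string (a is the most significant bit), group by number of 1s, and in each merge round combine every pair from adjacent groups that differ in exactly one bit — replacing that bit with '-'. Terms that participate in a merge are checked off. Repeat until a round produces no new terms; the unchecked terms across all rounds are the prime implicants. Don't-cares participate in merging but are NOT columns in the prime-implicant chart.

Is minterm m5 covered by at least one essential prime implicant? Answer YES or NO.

YES

[col 0] 00000*, 00001*, 00011*, 00101*, 00111*, 01000*, 01001*, 01010*, 01011*, 01101*, 01110*, 10001*, 10011*, 10100*, 10101*, 10110*, 11000*, 11001*, 11010*, 11011*, 11101*, 11110*, 11111*
[col 1] -0001*, -0011*, -0101*, -1000*, -1001*, -1010*, -1011*, -1101*, -1110*, 0-000*, 0-001*, 0-011*, 0-101*, 00-01*, 00-11*, 000-1*, 0000-*, 001-1*, 01-01*, 01-10*, 010-0*, 010-1*, 0100-*, 0101-*, 1-001*, 1-011*, 1-101*, 1-110, 10-01*, 100-1*, 101-0, 1010-, 11-01*, 11-10*, 11-11*, 110-0*, 110-1*, 1100-*, 1101-*, 111-1*, 1111-*
[col 2] --001*, --011*, --101*, -0-01*, -00-1*, -1-01*, -1-10, -10-0*, -10-1*, -100-*, -101-*, 0--01*, 0-0-1*, 0-00-, 00--1, 010--*, 1--01*, 1-0-1*, 11--1, 11-1-, 110--*
[col 3] ---01, --0-1, -10--
Prime implicants: ---01, --0-1, -1-10, -10--, 0-00-, 00--1, 1-110, 101-0, 1010-, 11--1, 11-1-
PI chart (minterm → PIs covering it):
  0 | 0-00-  (sole → essential)
  1 | ---01,--0-1,0-00-,00--1
  3 | --0-1,00--1
  5 | ---01,00--1
  7 | 00--1  (sole → essential)
  8 | -10--,0-00-
  9 | ---01,--0-1,-10--,0-00-
  10 | -1-10,-10--
  11 | --0-1,-10--
  13 | ---01  (sole → essential)
  14 | -1-10  (sole → essential)
  17 | ---01,--0-1
  21 | ---01,1010-
  22 | 1-110,101-0
  25 | ---01,--0-1,-10--,11--1
  26 | -1-10,-10--,11-1-
  29 | ---01,11--1
  30 | -1-10,1-110,11-1-
  31 | 11--1,11-1-
Essential prime implicants: ---01, -1-10, 0-00-, 00--1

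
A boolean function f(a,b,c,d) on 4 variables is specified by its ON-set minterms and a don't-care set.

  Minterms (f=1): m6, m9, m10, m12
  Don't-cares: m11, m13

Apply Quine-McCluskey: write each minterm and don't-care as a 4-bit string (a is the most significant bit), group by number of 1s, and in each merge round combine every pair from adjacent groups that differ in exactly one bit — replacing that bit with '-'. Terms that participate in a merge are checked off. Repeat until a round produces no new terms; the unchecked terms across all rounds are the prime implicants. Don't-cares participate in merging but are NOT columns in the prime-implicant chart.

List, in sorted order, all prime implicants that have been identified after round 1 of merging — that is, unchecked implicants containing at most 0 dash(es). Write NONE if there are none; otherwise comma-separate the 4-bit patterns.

size-2^0 implicants → 0110  1001(✓)  1010(✓)  1011(✓)  1100(✓)  1101(✓)
size-2^1 implicants → 1-01  10-1  101-  110-
Unchecked terms (primes): 0110, 1-01, 10-1, 101-, 110-

0110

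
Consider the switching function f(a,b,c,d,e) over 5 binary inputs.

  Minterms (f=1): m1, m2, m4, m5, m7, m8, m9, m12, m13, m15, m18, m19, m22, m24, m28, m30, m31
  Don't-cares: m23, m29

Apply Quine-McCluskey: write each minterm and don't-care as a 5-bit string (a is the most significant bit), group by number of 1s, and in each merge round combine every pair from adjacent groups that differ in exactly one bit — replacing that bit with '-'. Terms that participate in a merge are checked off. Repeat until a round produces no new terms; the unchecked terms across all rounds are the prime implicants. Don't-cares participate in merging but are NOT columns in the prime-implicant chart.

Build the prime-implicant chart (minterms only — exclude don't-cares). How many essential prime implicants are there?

5

size-2^0 implicants → 00001(✓)  00010(✓)  00100(✓)  00101(✓)  00111(✓)  01000(✓)  01001(✓)  01100(✓)  01101(✓)  01111(✓)  10010(✓)  10011(✓)  10110(✓)  10111(✓)  11000(✓)  11100(✓)  11101(✓)  11110(✓)  11111(✓)
size-2^1 implicants → -0010  -0111(✓)  -1000(✓)  -1100(✓)  -1101(✓)  -1111(✓)  0-001(✓)  0-100(✓)  0-101(✓)  0-111(✓)  00-01(✓)  001-1(✓)  0010-(✓)  01-00(✓)  01-01(✓)  0100-(✓)  011-1(✓)  0110-(✓)  1-110(✓)  1-111(✓)  10-10(✓)  10-11(✓)  1001-(✓)  1011-(✓)  11-00(✓)  111-0(✓)  111-1(✓)  1110-(✓)  1111-(✓)
size-2^2 implicants → --111  -1-00  -11-1  -110-  0--01  0-1-1  0-10-  01-0-  1-11-  10-1-  111--
Unchecked terms (primes): --111, -0010, -1-00, -11-1, -110-, 0--01, 0-1-1, 0-10-, 01-0-, 1-11-, 10-1-, 111--
Minterm coverage:
  m1 ⊆ 0--01 [E]
  m2 ⊆ -0010 [E]
  m4 ⊆ 0-10- [E]
  m5 ⊆ 0--01,0-1-1,0-10-
  m7 ⊆ --111,0-1-1
  m8 ⊆ -1-00,01-0-
  m9 ⊆ 0--01,01-0-
  m12 ⊆ -1-00,-110-,0-10-,01-0-
  m13 ⊆ -11-1,-110-,0--01,0-1-1,0-10-,01-0-
  m15 ⊆ --111,-11-1,0-1-1
  m18 ⊆ -0010,10-1-
  m19 ⊆ 10-1- [E]
  m22 ⊆ 1-11-,10-1-
  m24 ⊆ -1-00 [E]
  m28 ⊆ -1-00,-110-,111--
  m30 ⊆ 1-11-,111--
  m31 ⊆ --111,-11-1,1-11-,111--
E = {-0010, -1-00, 0--01, 0-10-, 10-1-}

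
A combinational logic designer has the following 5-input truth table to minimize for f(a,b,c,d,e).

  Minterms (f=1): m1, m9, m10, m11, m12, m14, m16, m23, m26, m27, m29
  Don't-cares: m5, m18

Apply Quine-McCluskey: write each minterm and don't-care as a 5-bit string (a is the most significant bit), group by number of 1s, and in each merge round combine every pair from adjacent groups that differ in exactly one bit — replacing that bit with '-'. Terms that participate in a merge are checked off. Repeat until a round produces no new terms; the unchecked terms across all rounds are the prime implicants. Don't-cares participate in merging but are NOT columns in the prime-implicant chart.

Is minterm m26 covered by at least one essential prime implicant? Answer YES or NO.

[col 0] 00001*, 00101*, 01001*, 01010*, 01011*, 01100*, 01110*, 10000*, 10010*, 10111, 11010*, 11011*, 11101
[col 1] -1010*, -1011*, 0-001, 00-01, 01-10, 010-1, 0101-*, 011-0, 1-010, 100-0, 1101-*
[col 2] -101-
Prime implicants: -101-, 0-001, 00-01, 01-10, 010-1, 011-0, 1-010, 100-0, 10111, 11101
PI chart (minterm → PIs covering it):
  1 | 0-001,00-01
  9 | 0-001,010-1
  10 | -101-,01-10
  11 | -101-,010-1
  12 | 011-0  (sole → essential)
  14 | 01-10,011-0
  16 | 100-0  (sole → essential)
  23 | 10111  (sole → essential)
  26 | -101-,1-010
  27 | -101-  (sole → essential)
  29 | 11101  (sole → essential)
Essential prime implicants: -101-, 011-0, 100-0, 10111, 11101

YES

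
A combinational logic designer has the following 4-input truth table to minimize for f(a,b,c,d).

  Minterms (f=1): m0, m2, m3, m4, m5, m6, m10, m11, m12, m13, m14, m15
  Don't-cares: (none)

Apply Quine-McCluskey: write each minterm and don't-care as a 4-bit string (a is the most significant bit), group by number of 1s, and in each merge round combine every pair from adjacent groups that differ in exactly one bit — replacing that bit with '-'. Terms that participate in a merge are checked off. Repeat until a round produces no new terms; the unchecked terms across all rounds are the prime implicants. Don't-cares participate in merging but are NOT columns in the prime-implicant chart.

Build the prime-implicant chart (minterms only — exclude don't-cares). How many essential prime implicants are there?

Round 0: 0000✓ 0010✓ 0011✓ 0100✓ 0101✓ 0110✓ 1010✓ 1011✓ 1100✓ 1101✓ 1110✓ 1111✓
Round 1: -010✓ -011✓ -100✓ -101✓ -110✓ 0-00✓ 0-10✓ 00-0✓ 001-✓ 01-0✓ 010-✓ 1-10✓ 1-11✓ 101-✓ 11-0✓ 11-1✓ 110-✓ 111-✓
Round 2: --10 -01- -1-0 -10- 0--0 1-1- 11--
PIs = {--10, -01-, -1-0, -10-, 0--0, 1-1-, 11--}
Coverage chart:
  m0: 0--0 ←essential
  m2: --10,-01-,0--0
  m3: -01- ←essential
  m4: -1-0,-10-,0--0
  m5: -10- ←essential
  m6: --10,-1-0,0--0
  m10: --10,-01-,1-1-
  m11: -01-,1-1-
  m12: -1-0,-10-,11--
  m13: -10-,11--
  m14: --10,-1-0,1-1-,11--
  m15: 1-1-,11--
Essential: -01-, -10-, 0--0

3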